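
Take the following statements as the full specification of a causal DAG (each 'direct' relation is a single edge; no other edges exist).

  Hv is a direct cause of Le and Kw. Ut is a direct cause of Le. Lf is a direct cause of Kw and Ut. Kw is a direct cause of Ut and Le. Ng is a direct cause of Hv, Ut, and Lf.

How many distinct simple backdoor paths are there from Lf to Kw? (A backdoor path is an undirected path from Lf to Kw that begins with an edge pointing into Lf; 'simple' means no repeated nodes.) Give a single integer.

6

A backdoor path from Lf to Kw is any simple undirected path whose first edge points into Lf (i.e. leaves Lf via a parent).
Parents of Lf: {Ng}.
Enumerating:
  P1: Lf <- Ng -> Hv -> Kw
  P2: Lf <- Ng -> Hv -> Le <- Kw
  P3: Lf <- Ng -> Hv -> Le <- Ut <- Kw
  P4: Lf <- Ng -> Ut <- Kw
  P5: Lf <- Ng -> Ut -> Le <- Hv -> Kw
  P6: Lf <- Ng -> Ut -> Le <- Kw
That exhausts the simple backdoor paths. Count: 6.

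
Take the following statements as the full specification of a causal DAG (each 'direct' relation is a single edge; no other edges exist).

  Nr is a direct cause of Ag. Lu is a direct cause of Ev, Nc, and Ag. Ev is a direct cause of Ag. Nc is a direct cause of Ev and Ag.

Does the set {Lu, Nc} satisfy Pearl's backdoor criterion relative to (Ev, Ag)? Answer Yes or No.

Backdoor paths from Ev to Ag (paths whose first edge points into Ev):
  P1: Ev <- Lu -> Nc -> Ag
  P2: Ev <- Lu -> Ag
  P3: Ev <- Nc <- Lu -> Ag
  P4: Ev <- Nc -> Ag
Condition 1 (no descendant of Ev in the set): holds — descendants of Ev are {Ag}; none are in {Lu, Nc}.
Condition 2 (every backdoor path blocked by {Lu, Nc}):
  P1: blocked at fork node Lu ∈ conditioning set.
  P2: blocked at fork node Lu ∈ conditioning set.
  P3: blocked at chain node Nc ∈ conditioning set.
  P4: blocked at fork node Nc ∈ conditioning set.
{Lu, Nc} satisfies the backdoor criterion.

Yes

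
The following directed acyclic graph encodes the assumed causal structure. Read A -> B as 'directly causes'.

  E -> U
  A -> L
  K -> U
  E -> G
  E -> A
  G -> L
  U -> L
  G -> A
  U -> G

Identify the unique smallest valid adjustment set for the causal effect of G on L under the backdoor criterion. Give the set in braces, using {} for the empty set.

Variables eligible for adjustment (non-descendants of G, excluding G and L): {E, K, U}.
Backdoor paths from G to L:
  P1: G <- E -> U -> L
  P2: G <- E -> A -> L
  P3: G <- U <- E -> A -> L
  P4: G <- U -> L
The empty set is not sufficient: P1 (G <- E -> U -> L) has no collider blocking it and no conditioned non-collider, so it is open.
Try {E, U}:
  P1: blocked at fork node E ∈ conditioning set.
  P2: blocked at fork node E ∈ conditioning set.
  P3: blocked at chain node U ∈ conditioning set.
  P4: blocked at fork node U ∈ conditioning set.
{E, U} contains no descendant of G and blocks every backdoor path.
Every element of {E, U} is needed (dropping E leaves P2 open; dropping U leaves P4 open), so no proper subset is valid.
Among all size-2 subsets of the eligible variables, only {E, U} blocks every backdoor path, so it is the unique smallest valid adjustment set.

{E, U}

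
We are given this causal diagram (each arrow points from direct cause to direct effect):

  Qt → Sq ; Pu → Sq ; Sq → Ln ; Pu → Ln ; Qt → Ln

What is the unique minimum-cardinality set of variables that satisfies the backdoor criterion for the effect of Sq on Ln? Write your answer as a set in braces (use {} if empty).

Variables eligible for adjustment (non-descendants of Sq, excluding Sq and Ln): {Pu, Qt}.
Backdoor paths from Sq to Ln:
  P1: Sq <- Pu -> Ln
  P2: Sq <- Qt -> Ln
The empty set is not sufficient: P1 (Sq <- Pu -> Ln) has no collider blocking it and no conditioned non-collider, so it is open.
Try {Pu, Qt}:
  P1: blocked at fork node Pu ∈ conditioning set.
  P2: blocked at fork node Qt ∈ conditioning set.
{Pu, Qt} contains no descendant of Sq and blocks every backdoor path.
Every element of {Pu, Qt} is needed (dropping Pu leaves P1 open; dropping Qt leaves P2 open), so no proper subset is valid.
Among all size-2 subsets of the eligible variables, only {Pu, Qt} blocks every backdoor path, so it is the unique smallest valid adjustment set.

{Pu, Qt}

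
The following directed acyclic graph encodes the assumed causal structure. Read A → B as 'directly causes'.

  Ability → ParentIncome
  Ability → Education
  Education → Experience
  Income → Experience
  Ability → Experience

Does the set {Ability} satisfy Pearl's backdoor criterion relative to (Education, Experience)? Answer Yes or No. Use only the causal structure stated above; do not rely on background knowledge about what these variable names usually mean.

Yes

Backdoor paths from Education to Experience (paths whose first edge points into Education):
  P1: Education <- Ability -> Experience
Condition 1 (no descendant of Education in the set): holds — descendants of Education are {Experience}; none are in {Ability}.
Condition 2 (every backdoor path blocked by {Ability}):
  P1: blocked at fork node Ability ∈ conditioning set.
{Ability} satisfies the backdoor criterion.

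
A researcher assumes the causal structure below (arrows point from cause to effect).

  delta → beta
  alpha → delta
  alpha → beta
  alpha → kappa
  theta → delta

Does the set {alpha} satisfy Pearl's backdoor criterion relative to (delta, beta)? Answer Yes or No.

Backdoor paths from delta to beta (paths whose first edge points into delta):
  P1: delta <- alpha -> beta
Condition 1 (no descendant of delta in the set): holds — descendants of delta are {beta}; none are in {alpha}.
Condition 2 (every backdoor path blocked by {alpha}):
  P1: blocked at fork node alpha ∈ conditioning set.
{alpha} satisfies the backdoor criterion.

Yes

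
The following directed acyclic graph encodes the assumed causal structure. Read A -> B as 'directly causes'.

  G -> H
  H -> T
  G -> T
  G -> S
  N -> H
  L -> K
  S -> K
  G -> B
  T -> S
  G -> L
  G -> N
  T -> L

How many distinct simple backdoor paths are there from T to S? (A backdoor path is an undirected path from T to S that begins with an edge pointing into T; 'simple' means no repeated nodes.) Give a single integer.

6

A backdoor path from T to S is any simple undirected path whose first edge points into T (i.e. leaves T via a parent).
Parents of T: {G, H}.
Enumerating:
  P1: T <- G -> L -> K <- S
  P2: T <- G -> S
  P3: T <- H <- G -> L -> K <- S
  P4: T <- H <- G -> S
  P5: T <- H <- N <- G -> L -> K <- S
  P6: T <- H <- N <- G -> S
That exhausts the simple backdoor paths. Count: 6.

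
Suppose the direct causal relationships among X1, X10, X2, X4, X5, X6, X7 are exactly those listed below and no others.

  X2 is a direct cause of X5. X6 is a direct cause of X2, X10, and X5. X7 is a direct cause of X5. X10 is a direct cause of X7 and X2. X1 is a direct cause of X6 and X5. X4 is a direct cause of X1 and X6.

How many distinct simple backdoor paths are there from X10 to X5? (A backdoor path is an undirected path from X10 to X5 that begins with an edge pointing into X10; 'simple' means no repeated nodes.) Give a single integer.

4

A backdoor path from X10 to X5 is any simple undirected path whose first edge points into X10 (i.e. leaves X10 via a parent).
Parents of X10: {X6}.
Enumerating:
  P1: X10 <- X6 <- X4 -> X1 -> X5
  P2: X10 <- X6 <- X1 -> X5
  P3: X10 <- X6 -> X2 -> X5
  P4: X10 <- X6 -> X5
That exhausts the simple backdoor paths. Count: 4.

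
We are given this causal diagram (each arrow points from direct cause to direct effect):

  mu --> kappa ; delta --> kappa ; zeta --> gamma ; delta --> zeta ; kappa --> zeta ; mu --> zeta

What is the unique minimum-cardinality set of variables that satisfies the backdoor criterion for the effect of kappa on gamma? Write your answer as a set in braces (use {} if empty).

{delta, mu}

Variables eligible for adjustment (non-descendants of kappa, excluding kappa and gamma): {delta, mu}.
Backdoor paths from kappa to gamma:
  P1: kappa <- mu -> zeta -> gamma
  P2: kappa <- delta -> zeta -> gamma
The empty set is not sufficient: P1 (kappa <- mu -> zeta -> gamma) has no collider blocking it and no conditioned non-collider, so it is open.
Try {delta, mu}:
  P1: blocked at fork node mu ∈ conditioning set.
  P2: blocked at fork node delta ∈ conditioning set.
{delta, mu} contains no descendant of kappa and blocks every backdoor path.
Every element of {delta, mu} is needed (dropping delta leaves P2 open; dropping mu leaves P1 open), so no proper subset is valid.
Among all size-2 subsets of the eligible variables, only {delta, mu} blocks every backdoor path, so it is the unique smallest valid adjustment set.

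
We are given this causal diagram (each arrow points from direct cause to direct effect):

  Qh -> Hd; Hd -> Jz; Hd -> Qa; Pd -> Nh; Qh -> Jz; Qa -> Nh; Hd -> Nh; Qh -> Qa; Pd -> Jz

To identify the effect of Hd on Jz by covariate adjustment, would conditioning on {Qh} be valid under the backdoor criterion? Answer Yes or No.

Yes

Backdoor paths from Hd to Jz (paths whose first edge points into Hd):
  P1: Hd <- Qh -> Qa -> Nh <- Pd -> Jz
  P2: Hd <- Qh -> Jz
Condition 1 (no descendant of Hd in the set): holds — descendants of Hd are {Jz, Nh, Qa}; none are in {Qh}.
Condition 2 (every backdoor path blocked by {Qh}):
  P1: blocked at fork node Qh ∈ conditioning set.
  P2: blocked at fork node Qh ∈ conditioning set.
{Qh} satisfies the backdoor criterion.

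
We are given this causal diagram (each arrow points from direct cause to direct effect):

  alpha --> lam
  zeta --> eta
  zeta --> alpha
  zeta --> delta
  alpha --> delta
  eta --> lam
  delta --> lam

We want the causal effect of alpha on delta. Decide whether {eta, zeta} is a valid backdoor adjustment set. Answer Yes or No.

Backdoor paths from alpha to delta (paths whose first edge points into alpha):
  P1: alpha <- zeta -> delta
  P2: alpha <- zeta -> eta -> lam <- delta
Condition 1 (no descendant of alpha in the set): holds — descendants of alpha are {delta, lam}; none are in {eta, zeta}.
Condition 2 (every backdoor path blocked by {eta, zeta}):
  P1: blocked at fork node zeta ∈ conditioning set.
  P2: blocked at fork node zeta ∈ conditioning set.
{eta, zeta} satisfies the backdoor criterion.

Yes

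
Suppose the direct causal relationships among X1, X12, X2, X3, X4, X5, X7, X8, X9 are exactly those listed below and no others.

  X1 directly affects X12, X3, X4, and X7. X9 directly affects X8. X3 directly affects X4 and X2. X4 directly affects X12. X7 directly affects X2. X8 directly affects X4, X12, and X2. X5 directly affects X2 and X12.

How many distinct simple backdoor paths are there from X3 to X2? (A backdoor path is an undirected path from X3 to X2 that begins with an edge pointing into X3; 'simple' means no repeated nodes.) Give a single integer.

8

A backdoor path from X3 to X2 is any simple undirected path whose first edge points into X3 (i.e. leaves X3 via a parent).
Parents of X3: {X1}.
Enumerating:
  P1: X3 <- X1 -> X7 -> X2
  P2: X3 <- X1 -> X4 <- X8 -> X2
  P3: X3 <- X1 -> X4 <- X8 -> X12 <- X5 -> X2
  P4: X3 <- X1 -> X4 -> X12 <- X5 -> X2
  P5: X3 <- X1 -> X4 -> X12 <- X8 -> X2
  P6: X3 <- X1 -> X12 <- X5 -> X2
  P7: X3 <- X1 -> X12 <- X8 -> X2
  P8: X3 <- X1 -> X12 <- X4 <- X8 -> X2
That exhausts the simple backdoor paths. Count: 8.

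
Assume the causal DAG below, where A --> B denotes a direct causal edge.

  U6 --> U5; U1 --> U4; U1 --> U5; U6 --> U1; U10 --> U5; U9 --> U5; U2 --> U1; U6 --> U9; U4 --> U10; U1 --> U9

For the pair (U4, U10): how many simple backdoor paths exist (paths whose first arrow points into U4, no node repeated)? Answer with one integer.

5

A backdoor path from U4 to U10 is any simple undirected path whose first edge points into U4 (i.e. leaves U4 via a parent).
Parents of U4: {U1}.
Enumerating:
  P1: U4 <- U1 <- U6 -> U9 -> U5 <- U10
  P2: U4 <- U1 <- U6 -> U5 <- U10
  P3: U4 <- U1 -> U9 <- U6 -> U5 <- U10
  P4: U4 <- U1 -> U9 -> U5 <- U10
  P5: U4 <- U1 -> U5 <- U10
That exhausts the simple backdoor paths. Count: 5.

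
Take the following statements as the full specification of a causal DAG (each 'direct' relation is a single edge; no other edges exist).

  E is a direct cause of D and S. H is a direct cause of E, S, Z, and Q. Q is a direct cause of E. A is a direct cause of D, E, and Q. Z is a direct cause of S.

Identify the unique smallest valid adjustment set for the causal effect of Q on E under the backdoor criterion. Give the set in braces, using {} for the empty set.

Variables eligible for adjustment (non-descendants of Q, excluding Q and E): {A, H, Z}.
Backdoor paths from Q to E:
  P1: Q <- H -> Z -> S <- E
  P2: Q <- H -> E
  P3: Q <- H -> S <- E
  P4: Q <- A -> E
  P5: Q <- A -> D <- E
The empty set is not sufficient: P2 (Q <- H -> E) has no collider blocking it and no conditioned non-collider, so it is open.
Try {A, H}:
  P1: blocked at fork node H ∈ conditioning set.
  P2: blocked at fork node H ∈ conditioning set.
  P3: blocked at fork node H ∈ conditioning set.
  P4: blocked at fork node A ∈ conditioning set.
  P5: blocked at fork node A ∈ conditioning set.
{A, H} contains no descendant of Q and blocks every backdoor path.
Every element of {A, H} is needed (dropping A leaves P4 open; dropping H leaves P2 open), so no proper subset is valid.
Among all size-2 subsets of the eligible variables, only {A, H} blocks every backdoor path, so it is the unique smallest valid adjustment set.

{A, H}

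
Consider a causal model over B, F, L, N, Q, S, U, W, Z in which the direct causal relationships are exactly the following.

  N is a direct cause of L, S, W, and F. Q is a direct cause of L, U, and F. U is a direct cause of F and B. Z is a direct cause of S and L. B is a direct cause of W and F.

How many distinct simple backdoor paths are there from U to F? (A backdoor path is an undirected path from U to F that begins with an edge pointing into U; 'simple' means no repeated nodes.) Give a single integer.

A backdoor path from U to F is any simple undirected path whose first edge points into U (i.e. leaves U via a parent).
Parents of U: {Q}.
Enumerating:
  P1: U <- Q -> L <- Z -> S <- N -> W <- B -> F
  P2: U <- Q -> L <- Z -> S <- N -> F
  P3: U <- Q -> L <- N -> W <- B -> F
  P4: U <- Q -> L <- N -> F
  P5: U <- Q -> F
That exhausts the simple backdoor paths. Count: 5.

5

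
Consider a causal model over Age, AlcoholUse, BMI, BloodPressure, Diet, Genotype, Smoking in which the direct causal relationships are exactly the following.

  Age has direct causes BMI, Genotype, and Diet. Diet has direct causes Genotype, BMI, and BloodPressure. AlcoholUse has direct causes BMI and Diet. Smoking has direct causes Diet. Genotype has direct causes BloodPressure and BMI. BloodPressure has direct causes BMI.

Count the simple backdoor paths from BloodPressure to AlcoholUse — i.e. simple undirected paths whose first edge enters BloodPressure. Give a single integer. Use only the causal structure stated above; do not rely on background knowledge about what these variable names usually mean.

A backdoor path from BloodPressure to AlcoholUse is any simple undirected path whose first edge points into BloodPressure (i.e. leaves BloodPressure via a parent).
Parents of BloodPressure: {BMI}.
Enumerating:
  P1: BloodPressure <- BMI -> Genotype -> Diet -> AlcoholUse
  P2: BloodPressure <- BMI -> Genotype -> Age <- Diet -> AlcoholUse
  P3: BloodPressure <- BMI -> Diet -> AlcoholUse
  P4: BloodPressure <- BMI -> Age <- Genotype -> Diet -> AlcoholUse
  P5: BloodPressure <- BMI -> Age <- Diet -> AlcoholUse
  P6: BloodPressure <- BMI -> AlcoholUse
That exhausts the simple backdoor paths. Count: 6.

6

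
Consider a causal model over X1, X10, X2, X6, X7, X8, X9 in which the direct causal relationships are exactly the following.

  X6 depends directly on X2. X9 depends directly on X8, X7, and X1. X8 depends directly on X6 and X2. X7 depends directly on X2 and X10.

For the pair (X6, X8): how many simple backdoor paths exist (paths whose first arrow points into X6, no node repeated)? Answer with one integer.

A backdoor path from X6 to X8 is any simple undirected path whose first edge points into X6 (i.e. leaves X6 via a parent).
Parents of X6: {X2}.
Enumerating:
  P1: X6 <- X2 -> X8
  P2: X6 <- X2 -> X7 -> X9 <- X8
That exhausts the simple backdoor paths. Count: 2.

2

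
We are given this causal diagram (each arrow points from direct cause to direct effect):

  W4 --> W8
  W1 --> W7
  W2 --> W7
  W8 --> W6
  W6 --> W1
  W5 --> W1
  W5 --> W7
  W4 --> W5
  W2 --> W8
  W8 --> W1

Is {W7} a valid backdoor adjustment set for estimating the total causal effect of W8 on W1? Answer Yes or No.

Backdoor paths from W8 to W1 (paths whose first edge points into W8):
  P1: W8 <- W2 -> W7 <- W5 -> W1
  P2: W8 <- W2 -> W7 <- W1
  P3: W8 <- W4 -> W5 -> W1
  P4: W8 <- W4 -> W5 -> W7 <- W1
Condition 1 (no descendant of W8 in the set): FAILS — W7 is a descendant of W8.
Condition 2 (every backdoor path blocked by {W7}):
  P1: open — collider(s) W7 are conditioned on (or have a conditioned descendant) and no non-collider on the path is in the set.
  P2: open — collider(s) W7 are conditioned on (or have a conditioned descendant) and no non-collider on the path is in the set.
  P3: open — no interior node is in the conditioning set.
  P4: open — collider(s) W7 are conditioned on (or have a conditioned descendant) and no non-collider on the path is in the set.
{W7} does not satisfy the backdoor criterion.

No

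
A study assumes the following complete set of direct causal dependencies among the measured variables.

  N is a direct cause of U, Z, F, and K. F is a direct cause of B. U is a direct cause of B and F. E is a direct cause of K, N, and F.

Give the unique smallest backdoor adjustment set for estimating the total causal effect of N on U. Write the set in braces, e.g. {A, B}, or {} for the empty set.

{}

Variables eligible for adjustment (non-descendants of N, excluding N and U): {E}.
Backdoor paths from N to U:
  P1: N <- E -> F <- U
  P2: N <- E -> F -> B <- U
Each backdoor path contains an unconditioned collider, so every path is already blocked with the empty conditioning set:
  P1: blocked at collider F (neither it nor any descendant is in the conditioning set).
  P2: blocked at collider B (neither it nor any descendant is in the conditioning set).
The empty set is therefore the unique smallest valid set.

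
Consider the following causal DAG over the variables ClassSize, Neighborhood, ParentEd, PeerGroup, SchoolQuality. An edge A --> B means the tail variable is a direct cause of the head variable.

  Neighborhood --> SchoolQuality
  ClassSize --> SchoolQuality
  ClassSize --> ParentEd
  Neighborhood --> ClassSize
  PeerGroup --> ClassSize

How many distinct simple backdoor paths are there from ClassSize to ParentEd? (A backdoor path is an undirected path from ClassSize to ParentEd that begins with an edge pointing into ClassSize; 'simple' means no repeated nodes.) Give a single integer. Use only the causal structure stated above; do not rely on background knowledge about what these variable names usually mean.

A backdoor path from ClassSize to ParentEd is any simple undirected path whose first edge points into ClassSize (i.e. leaves ClassSize via a parent).
Parents of ClassSize: {Neighborhood, PeerGroup}.
No simple path from any parent of ClassSize reaches ParentEd without revisiting ClassSize, so there are no backdoor paths.

0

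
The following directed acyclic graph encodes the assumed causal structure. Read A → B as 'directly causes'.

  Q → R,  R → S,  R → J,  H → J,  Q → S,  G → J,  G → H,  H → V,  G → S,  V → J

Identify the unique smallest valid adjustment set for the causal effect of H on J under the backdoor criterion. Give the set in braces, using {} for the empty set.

Variables eligible for adjustment (non-descendants of H, excluding H and J): {G, Q, R, S}.
Backdoor paths from H to J:
  P1: H <- G -> J
  P2: H <- G -> S <- Q -> R -> J
  P3: H <- G -> S <- R -> J
The empty set is not sufficient: P1 (H <- G -> J) has no collider blocking it and no conditioned non-collider, so it is open.
Try {G}:
  P1: blocked at fork node G ∈ conditioning set.
  P2: blocked at fork node G ∈ conditioning set.
  P3: blocked at fork node G ∈ conditioning set.
{G} contains no descendant of H and blocks every backdoor path.
No other singleton works — e.g. {Q} leaves P1 open — so {G} is the unique smallest valid adjustment set.

{G}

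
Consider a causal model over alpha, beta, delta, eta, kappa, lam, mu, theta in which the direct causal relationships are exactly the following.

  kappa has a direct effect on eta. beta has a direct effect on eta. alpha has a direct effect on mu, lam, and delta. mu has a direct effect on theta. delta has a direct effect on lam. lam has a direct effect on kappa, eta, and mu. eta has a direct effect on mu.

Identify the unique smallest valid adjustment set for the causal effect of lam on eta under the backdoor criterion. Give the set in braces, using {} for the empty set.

{}

Variables eligible for adjustment (non-descendants of lam, excluding lam and eta): {alpha, beta, delta}.
Backdoor paths from lam to eta:
  P1: lam <- alpha -> mu <- eta
  P2: lam <- delta <- alpha -> mu <- eta
Each backdoor path contains an unconditioned collider, so every path is already blocked with the empty conditioning set:
  P1: blocked at collider mu (neither it nor any descendant is in the conditioning set).
  P2: blocked at collider mu (neither it nor any descendant is in the conditioning set).
The empty set is therefore the unique smallest valid set.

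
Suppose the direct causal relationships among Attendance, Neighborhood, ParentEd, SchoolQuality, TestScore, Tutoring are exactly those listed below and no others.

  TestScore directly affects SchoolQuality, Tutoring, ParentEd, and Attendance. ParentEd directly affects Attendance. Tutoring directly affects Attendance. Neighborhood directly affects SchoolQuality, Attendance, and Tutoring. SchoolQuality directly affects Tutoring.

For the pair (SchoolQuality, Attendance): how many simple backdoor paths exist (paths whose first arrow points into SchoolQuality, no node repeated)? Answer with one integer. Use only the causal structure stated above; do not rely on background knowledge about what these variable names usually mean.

8

A backdoor path from SchoolQuality to Attendance is any simple undirected path whose first edge points into SchoolQuality (i.e. leaves SchoolQuality via a parent).
Parents of SchoolQuality: {Neighborhood, TestScore}.
Enumerating:
  P1: SchoolQuality <- Neighborhood -> Tutoring <- TestScore -> ParentEd -> Attendance
  P2: SchoolQuality <- Neighborhood -> Tutoring <- TestScore -> Attendance
  P3: SchoolQuality <- Neighborhood -> Tutoring -> Attendance
  P4: SchoolQuality <- Neighborhood -> Attendance
  P5: SchoolQuality <- TestScore -> ParentEd -> Attendance
  P6: SchoolQuality <- TestScore -> Tutoring <- Neighborhood -> Attendance
  P7: SchoolQuality <- TestScore -> Tutoring -> Attendance
  P8: SchoolQuality <- TestScore -> Attendance
That exhausts the simple backdoor paths. Count: 8.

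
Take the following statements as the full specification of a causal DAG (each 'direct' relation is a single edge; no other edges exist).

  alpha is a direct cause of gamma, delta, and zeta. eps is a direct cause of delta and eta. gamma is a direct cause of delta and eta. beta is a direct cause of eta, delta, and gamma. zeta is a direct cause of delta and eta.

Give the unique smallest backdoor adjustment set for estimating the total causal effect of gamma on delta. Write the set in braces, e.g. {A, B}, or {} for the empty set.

{alpha, beta}

Variables eligible for adjustment (non-descendants of gamma, excluding gamma and delta): {alpha, beta, eps, zeta}.
Backdoor paths from gamma to delta:
  P1: gamma <- alpha -> zeta -> eta <- beta -> delta
  P2: gamma <- alpha -> zeta -> eta <- eps -> delta
  P3: gamma <- alpha -> zeta -> delta
  P4: gamma <- alpha -> delta
  P5: gamma <- beta -> eta <- zeta <- alpha -> delta
  P6: gamma <- beta -> eta <- zeta -> delta
  P7: gamma <- beta -> eta <- eps -> delta
  P8: gamma <- beta -> delta
The empty set is not sufficient: P3 (gamma <- alpha -> zeta -> delta) has no collider blocking it and no conditioned non-collider, so it is open.
Try {alpha, beta}:
  P1: blocked at fork node alpha ∈ conditioning set.
  P2: blocked at fork node alpha ∈ conditioning set.
  P3: blocked at fork node alpha ∈ conditioning set.
  P4: blocked at fork node alpha ∈ conditioning set.
  P5: blocked at fork node beta ∈ conditioning set.
  P6: blocked at fork node beta ∈ conditioning set.
  P7: blocked at fork node beta ∈ conditioning set.
  P8: blocked at fork node beta ∈ conditioning set.
{alpha, beta} contains no descendant of gamma and blocks every backdoor path.
Every element of {alpha, beta} is needed (dropping alpha leaves P3 open; dropping beta leaves P8 open), so no proper subset is valid.
Among all size-2 subsets of the eligible variables, only {alpha, beta} blocks every backdoor path, so it is the unique smallest valid adjustment set.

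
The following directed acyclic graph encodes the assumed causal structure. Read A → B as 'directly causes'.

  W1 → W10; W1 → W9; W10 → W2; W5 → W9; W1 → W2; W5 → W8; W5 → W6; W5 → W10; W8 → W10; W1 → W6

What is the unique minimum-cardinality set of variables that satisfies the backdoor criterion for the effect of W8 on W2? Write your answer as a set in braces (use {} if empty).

{W5}

Variables eligible for adjustment (non-descendants of W8, excluding W8 and W2): {W1, W5, W6, W9}.
Backdoor paths from W8 to W2:
  P1: W8 <- W5 -> W10 <- W1 -> W2
  P2: W8 <- W5 -> W10 -> W2
  P3: W8 <- W5 -> W6 <- W1 -> W10 -> W2
  P4: W8 <- W5 -> W6 <- W1 -> W2
  P5: W8 <- W5 -> W9 <- W1 -> W10 -> W2
  P6: W8 <- W5 -> W9 <- W1 -> W2
The empty set is not sufficient: P2 (W8 <- W5 -> W10 -> W2) has no collider blocking it and no conditioned non-collider, so it is open.
Try {W5}:
  P1: blocked at fork node W5 ∈ conditioning set.
  P2: blocked at fork node W5 ∈ conditioning set.
  P3: blocked at fork node W5 ∈ conditioning set.
  P4: blocked at fork node W5 ∈ conditioning set.
  P5: blocked at fork node W5 ∈ conditioning set.
  P6: blocked at fork node W5 ∈ conditioning set.
{W5} contains no descendant of W8 and blocks every backdoor path.
No other singleton works — e.g. {W1} leaves P2 open — so {W5} is the unique smallest valid adjustment set.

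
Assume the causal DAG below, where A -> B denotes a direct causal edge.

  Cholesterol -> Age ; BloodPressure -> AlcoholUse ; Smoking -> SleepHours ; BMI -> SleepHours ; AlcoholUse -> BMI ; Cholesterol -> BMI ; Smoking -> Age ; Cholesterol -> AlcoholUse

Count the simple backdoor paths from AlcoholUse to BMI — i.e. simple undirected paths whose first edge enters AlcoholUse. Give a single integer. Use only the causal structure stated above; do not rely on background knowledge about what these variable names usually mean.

2

A backdoor path from AlcoholUse to BMI is any simple undirected path whose first edge points into AlcoholUse (i.e. leaves AlcoholUse via a parent).
Parents of AlcoholUse: {BloodPressure, Cholesterol}.
Enumerating:
  P1: AlcoholUse <- Cholesterol -> Age <- Smoking -> SleepHours <- BMI
  P2: AlcoholUse <- Cholesterol -> BMI
That exhausts the simple backdoor paths. Count: 2.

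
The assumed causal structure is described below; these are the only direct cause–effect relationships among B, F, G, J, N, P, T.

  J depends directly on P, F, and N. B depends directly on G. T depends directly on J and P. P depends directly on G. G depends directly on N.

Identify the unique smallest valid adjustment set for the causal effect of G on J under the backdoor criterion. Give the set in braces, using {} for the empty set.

{N}

Variables eligible for adjustment (non-descendants of G, excluding G and J): {F, N}.
Backdoor paths from G to J:
  P1: G <- N -> J
The empty set is not sufficient: P1 (G <- N -> J) has no collider blocking it and no conditioned non-collider, so it is open.
Try {N}:
  P1: blocked at fork node N ∈ conditioning set.
{N} contains no descendant of G and blocks every backdoor path.
No other singleton works — e.g. {F} leaves P1 open — so {N} is the unique smallest valid adjustment set.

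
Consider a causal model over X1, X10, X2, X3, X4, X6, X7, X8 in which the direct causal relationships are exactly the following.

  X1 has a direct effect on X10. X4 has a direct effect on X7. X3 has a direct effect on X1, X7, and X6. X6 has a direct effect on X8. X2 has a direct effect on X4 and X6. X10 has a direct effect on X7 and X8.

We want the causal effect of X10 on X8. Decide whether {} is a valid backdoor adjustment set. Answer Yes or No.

No

Backdoor paths from X10 to X8 (paths whose first edge points into X10):
  P1: X10 <- X1 <- X3 -> X6 -> X8
  P2: X10 <- X1 <- X3 -> X7 <- X4 <- X2 -> X6 -> X8
Condition 1 (no descendant of X10 in the set): holds — descendants of X10 are {X7, X8}; none are in {}.
Condition 2 (every backdoor path blocked by {}):
  P1: open — no interior node is in the conditioning set.
  P2: blocked at collider X7 (neither it nor any descendant is in the conditioning set).
{} does not satisfy the backdoor criterion.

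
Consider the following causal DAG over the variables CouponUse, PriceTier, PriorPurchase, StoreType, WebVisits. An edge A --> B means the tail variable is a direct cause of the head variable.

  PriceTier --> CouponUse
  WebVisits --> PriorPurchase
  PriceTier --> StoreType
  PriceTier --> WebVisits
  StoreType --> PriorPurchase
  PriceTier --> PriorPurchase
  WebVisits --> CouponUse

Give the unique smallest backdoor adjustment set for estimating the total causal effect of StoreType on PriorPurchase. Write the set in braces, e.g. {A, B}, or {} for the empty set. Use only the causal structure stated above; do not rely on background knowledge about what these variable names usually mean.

Variables eligible for adjustment (non-descendants of StoreType, excluding StoreType and PriorPurchase): {CouponUse, PriceTier, WebVisits}.
Backdoor paths from StoreType to PriorPurchase:
  P1: StoreType <- PriceTier -> WebVisits -> PriorPurchase
  P2: StoreType <- PriceTier -> CouponUse <- WebVisits -> PriorPurchase
  P3: StoreType <- PriceTier -> PriorPurchase
The empty set is not sufficient: P1 (StoreType <- PriceTier -> WebVisits -> PriorPurchase) has no collider blocking it and no conditioned non-collider, so it is open.
Try {PriceTier}:
  P1: blocked at fork node PriceTier ∈ conditioning set.
  P2: blocked at fork node PriceTier ∈ conditioning set.
  P3: blocked at fork node PriceTier ∈ conditioning set.
{PriceTier} contains no descendant of StoreType and blocks every backdoor path.
No other singleton works — e.g. {WebVisits} leaves P3 open — so {PriceTier} is the unique smallest valid adjustment set.

{PriceTier}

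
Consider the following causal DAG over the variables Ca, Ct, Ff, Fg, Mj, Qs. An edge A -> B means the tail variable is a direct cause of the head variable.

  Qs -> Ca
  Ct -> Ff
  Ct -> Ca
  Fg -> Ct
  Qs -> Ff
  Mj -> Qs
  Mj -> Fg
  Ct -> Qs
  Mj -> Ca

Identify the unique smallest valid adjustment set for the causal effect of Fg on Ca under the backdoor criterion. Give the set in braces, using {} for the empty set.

Variables eligible for adjustment (non-descendants of Fg, excluding Fg and Ca): {Mj}.
Backdoor paths from Fg to Ca:
  P1: Fg <- Mj -> Qs <- Ct -> Ca
  P2: Fg <- Mj -> Qs -> Ca
  P3: Fg <- Mj -> Qs -> Ff <- Ct -> Ca
  P4: Fg <- Mj -> Ca
The empty set is not sufficient: P2 (Fg <- Mj -> Qs -> Ca) has no collider blocking it and no conditioned non-collider, so it is open.
Try {Mj}:
  P1: blocked at fork node Mj ∈ conditioning set.
  P2: blocked at fork node Mj ∈ conditioning set.
  P3: blocked at fork node Mj ∈ conditioning set.
  P4: blocked at fork node Mj ∈ conditioning set.
{Mj} contains no descendant of Fg and blocks every backdoor path.
{Mj} is the unique smallest valid adjustment set.

{Mj}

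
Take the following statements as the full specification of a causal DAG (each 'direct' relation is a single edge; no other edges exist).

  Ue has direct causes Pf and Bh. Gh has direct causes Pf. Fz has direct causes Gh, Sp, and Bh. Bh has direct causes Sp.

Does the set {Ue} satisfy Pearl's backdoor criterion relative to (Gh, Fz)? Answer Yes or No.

No

Backdoor paths from Gh to Fz (paths whose first edge points into Gh):
  P1: Gh <- Pf -> Ue <- Bh <- Sp -> Fz
  P2: Gh <- Pf -> Ue <- Bh -> Fz
Condition 1 (no descendant of Gh in the set): holds — descendants of Gh are {Fz}; none are in {Ue}.
Condition 2 (every backdoor path blocked by {Ue}):
  P1: open — collider(s) Ue are conditioned on (or have a conditioned descendant) and no non-collider on the path is in the set.
  P2: open — collider(s) Ue are conditioned on (or have a conditioned descendant) and no non-collider on the path is in the set.
{Ue} does not satisfy the backdoor criterion.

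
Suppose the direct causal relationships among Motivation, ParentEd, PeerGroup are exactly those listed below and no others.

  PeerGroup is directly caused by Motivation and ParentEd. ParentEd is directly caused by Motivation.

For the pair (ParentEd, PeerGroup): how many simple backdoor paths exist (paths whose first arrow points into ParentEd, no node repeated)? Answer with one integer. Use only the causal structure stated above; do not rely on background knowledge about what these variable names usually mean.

A backdoor path from ParentEd to PeerGroup is any simple undirected path whose first edge points into ParentEd (i.e. leaves ParentEd via a parent).
Parents of ParentEd: {Motivation}.
Enumerating:
  P1: ParentEd <- Motivation -> PeerGroup
That exhausts the simple backdoor paths. Count: 1.

1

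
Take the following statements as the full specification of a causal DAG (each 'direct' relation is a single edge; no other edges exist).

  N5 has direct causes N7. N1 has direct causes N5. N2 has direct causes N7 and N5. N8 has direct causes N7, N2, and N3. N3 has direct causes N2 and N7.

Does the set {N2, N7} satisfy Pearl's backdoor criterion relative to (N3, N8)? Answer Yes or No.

Yes

Backdoor paths from N3 to N8 (paths whose first edge points into N3):
  P1: N3 <- N7 -> N5 -> N2 -> N8
  P2: N3 <- N7 -> N2 -> N8
  P3: N3 <- N7 -> N8
  P4: N3 <- N2 <- N7 -> N8
  P5: N3 <- N2 <- N5 <- N7 -> N8
  P6: N3 <- N2 -> N8
Condition 1 (no descendant of N3 in the set): holds — descendants of N3 are {N8}; none are in {N2, N7}.
Condition 2 (every backdoor path blocked by {N2, N7}):
  P1: blocked at fork node N7 ∈ conditioning set.
  P2: blocked at fork node N7 ∈ conditioning set.
  P3: blocked at fork node N7 ∈ conditioning set.
  P4: blocked at chain node N2 ∈ conditioning set.
  P5: blocked at chain node N2 ∈ conditioning set.
  P6: blocked at fork node N2 ∈ conditioning set.
{N2, N7} satisfies the backdoor criterion.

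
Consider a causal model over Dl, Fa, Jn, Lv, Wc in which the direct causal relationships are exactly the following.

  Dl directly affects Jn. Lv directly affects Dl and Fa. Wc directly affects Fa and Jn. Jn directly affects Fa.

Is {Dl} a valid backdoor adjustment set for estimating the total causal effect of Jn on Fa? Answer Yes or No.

No

Backdoor paths from Jn to Fa (paths whose first edge points into Jn):
  P1: Jn <- Wc -> Fa
  P2: Jn <- Dl <- Lv -> Fa
Condition 1 (no descendant of Jn in the set): holds — descendants of Jn are {Fa}; none are in {Dl}.
Condition 2 (every backdoor path blocked by {Dl}):
  P1: open — no interior node is in the conditioning set.
  P2: blocked at chain node Dl ∈ conditioning set.
{Dl} does not satisfy the backdoor criterion.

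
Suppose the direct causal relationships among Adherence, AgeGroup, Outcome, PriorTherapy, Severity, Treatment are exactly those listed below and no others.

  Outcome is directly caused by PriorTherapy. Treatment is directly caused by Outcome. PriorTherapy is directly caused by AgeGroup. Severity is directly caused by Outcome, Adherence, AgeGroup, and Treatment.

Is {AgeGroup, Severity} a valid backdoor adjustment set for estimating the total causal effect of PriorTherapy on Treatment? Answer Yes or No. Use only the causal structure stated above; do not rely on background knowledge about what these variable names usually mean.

No

Backdoor paths from PriorTherapy to Treatment (paths whose first edge points into PriorTherapy):
  P1: PriorTherapy <- AgeGroup -> Severity <- Outcome -> Treatment
  P2: PriorTherapy <- AgeGroup -> Severity <- Treatment
Condition 1 (no descendant of PriorTherapy in the set): FAILS — Severity is a descendant of PriorTherapy.
Condition 2 (every backdoor path blocked by {AgeGroup, Severity}):
  P1: blocked at fork node AgeGroup ∈ conditioning set.
  P2: blocked at fork node AgeGroup ∈ conditioning set.
{AgeGroup, Severity} does not satisfy the backdoor criterion.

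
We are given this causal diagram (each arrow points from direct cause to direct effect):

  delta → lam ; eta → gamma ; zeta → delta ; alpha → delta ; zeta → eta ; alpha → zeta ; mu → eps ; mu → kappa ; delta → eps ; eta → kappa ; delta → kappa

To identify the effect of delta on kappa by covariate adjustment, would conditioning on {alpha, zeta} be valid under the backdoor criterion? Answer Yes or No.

Yes

Backdoor paths from delta to kappa (paths whose first edge points into delta):
  P1: delta <- alpha -> zeta -> eta -> kappa
  P2: delta <- zeta -> eta -> kappa
Condition 1 (no descendant of delta in the set): holds — descendants of delta are {eps, kappa, lam}; none are in {alpha, zeta}.
Condition 2 (every backdoor path blocked by {alpha, zeta}):
  P1: blocked at fork node alpha ∈ conditioning set.
  P2: blocked at fork node zeta ∈ conditioning set.
{alpha, zeta} satisfies the backdoor criterion.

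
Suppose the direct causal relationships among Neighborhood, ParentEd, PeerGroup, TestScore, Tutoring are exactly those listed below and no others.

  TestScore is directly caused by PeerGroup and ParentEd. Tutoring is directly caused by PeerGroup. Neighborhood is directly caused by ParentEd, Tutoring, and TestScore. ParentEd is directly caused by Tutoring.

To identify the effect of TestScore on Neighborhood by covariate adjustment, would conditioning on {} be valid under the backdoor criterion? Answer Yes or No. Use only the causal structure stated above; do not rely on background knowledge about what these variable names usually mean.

No

Backdoor paths from TestScore to Neighborhood (paths whose first edge points into TestScore):
  P1: TestScore <- PeerGroup -> Tutoring -> ParentEd -> Neighborhood
  P2: TestScore <- PeerGroup -> Tutoring -> Neighborhood
  P3: TestScore <- ParentEd <- Tutoring -> Neighborhood
  P4: TestScore <- ParentEd -> Neighborhood
Condition 1 (no descendant of TestScore in the set): holds — descendants of TestScore are {Neighborhood}; none are in {}.
Condition 2 (every backdoor path blocked by {}):
  P1: open — no interior node is in the conditioning set.
  P2: open — no interior node is in the conditioning set.
  P3: open — no interior node is in the conditioning set.
  P4: open — no interior node is in the conditioning set.
{} does not satisfy the backdoor criterion.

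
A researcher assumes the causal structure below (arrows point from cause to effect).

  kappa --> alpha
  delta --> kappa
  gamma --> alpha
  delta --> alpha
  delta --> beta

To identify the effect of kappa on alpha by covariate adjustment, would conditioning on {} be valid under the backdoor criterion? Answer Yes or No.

Backdoor paths from kappa to alpha (paths whose first edge points into kappa):
  P1: kappa <- delta -> alpha
Condition 1 (no descendant of kappa in the set): holds — descendants of kappa are {alpha}; none are in {}.
Condition 2 (every backdoor path blocked by {}):
  P1: open — no interior node is in the conditioning set.
{} does not satisfy the backdoor criterion.

No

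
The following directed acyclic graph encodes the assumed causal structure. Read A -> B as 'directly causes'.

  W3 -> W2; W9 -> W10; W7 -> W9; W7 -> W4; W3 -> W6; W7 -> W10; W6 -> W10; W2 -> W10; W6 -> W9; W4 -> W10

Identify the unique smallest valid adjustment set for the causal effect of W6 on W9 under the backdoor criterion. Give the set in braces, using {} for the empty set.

{}

Variables eligible for adjustment (non-descendants of W6, excluding W6 and W9): {W2, W3, W4, W7}.
Backdoor paths from W6 to W9:
  P1: W6 <- W3 -> W2 -> W10 <- W7 -> W9
  P2: W6 <- W3 -> W2 -> W10 <- W4 <- W7 -> W9
  P3: W6 <- W3 -> W2 -> W10 <- W9
Each backdoor path contains an unconditioned collider, so every path is already blocked with the empty conditioning set:
  P1: blocked at collider W10 (neither it nor any descendant is in the conditioning set).
  P2: blocked at collider W10 (neither it nor any descendant is in the conditioning set).
  P3: blocked at collider W10 (neither it nor any descendant is in the conditioning set).
The empty set is therefore the unique smallest valid set.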